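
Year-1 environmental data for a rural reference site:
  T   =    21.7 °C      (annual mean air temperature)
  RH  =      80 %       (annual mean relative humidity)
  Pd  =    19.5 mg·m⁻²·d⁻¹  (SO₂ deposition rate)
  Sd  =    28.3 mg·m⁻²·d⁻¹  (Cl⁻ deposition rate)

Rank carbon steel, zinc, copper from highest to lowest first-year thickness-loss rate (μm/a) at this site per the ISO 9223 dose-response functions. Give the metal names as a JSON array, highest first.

carbon steel: T>10 °C ⇒ hinge -0.054·(21.7−10) = -0.6318
  SO₂ term: 1.77·19.5^0.52·exp(0.02·80-0.6318) = 21.84
  Cl⁻ term: 0.102·28.3^0.62·exp(0.033·80+0.04·21.7) = 27.05
  r_corr = 21.84 + 27.05 = 48.89 μm/a
zinc: temperature factor f = -0.071·(11.7) = -0.8307
  SO₂ term: 0.0129·19.5^0.44·exp(0.046·80-0.8307) = 0.8235
  Cl⁻ term: 0.0175·28.3^0.57·exp(0.008·80+0.085·21.7) = 1.411
  r_corr = 0.8235 + 1.411 = 2.235 μm/a
copper: temperature factor f = -0.080·(11.7) = -0.9360
  SO₂ term: 0.0053·19.5^0.26·exp(0.059·80-0.9360) = 0.5047
  Sd branch = 0.01025·Sd^0.27·e^(0.036·RH+0.049·T) = 1.304 μm/a
  sum: 0.5047 + 1.304 → r_corr = 1.809 μm/a
Ordering by μm/a: carbon steel (48.9) > zinc (2.23) > copper (1.81)

["carbon steel", "zinc", "copper"]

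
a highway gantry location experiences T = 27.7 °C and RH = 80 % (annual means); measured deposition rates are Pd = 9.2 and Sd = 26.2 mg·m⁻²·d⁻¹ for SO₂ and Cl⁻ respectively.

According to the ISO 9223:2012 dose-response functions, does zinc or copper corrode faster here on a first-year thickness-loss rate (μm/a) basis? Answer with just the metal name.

zinc

zinc: temperature factor f = -0.071·(17.7) = -1.2567
  sulphur-dioxide contribution → 0.3864 μm/a
  chloride contribution → 2.249 μm/a
  total first-year rate 2.635 μm/a
copper: f(T) = -0.080·(T−10) [T>10 °C] = -1.4160
  sulphur-dioxide contribution → 0.2569 μm/a
  chloride contribution → 1.714 μm/a
  ⇒ r_corr(copper) = 1.97 μm/a
Ordering by μm/a: zinc (2.64) > copper (1.97)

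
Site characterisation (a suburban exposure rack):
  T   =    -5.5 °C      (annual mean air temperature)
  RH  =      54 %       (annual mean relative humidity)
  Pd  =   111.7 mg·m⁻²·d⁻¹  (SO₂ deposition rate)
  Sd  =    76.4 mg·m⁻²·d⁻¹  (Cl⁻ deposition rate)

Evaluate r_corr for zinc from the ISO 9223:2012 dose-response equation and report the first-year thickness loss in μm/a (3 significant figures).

zinc: T≤10 °C ⇒ hinge +0.038·(-5.5−10) = -0.5890
  Pd branch = 0.0129·Pd^0.44·e^(0.046·RH+f) = 0.6835 μm/a
  Sd branch = 0.0175·Sd^0.57·e^(0.008·RH+0.085·T) = 0.2 μm/a
  sum: 0.6835 + 0.2 → r_corr = 0.8835 μm/a

r_corr = 0.883 μm/a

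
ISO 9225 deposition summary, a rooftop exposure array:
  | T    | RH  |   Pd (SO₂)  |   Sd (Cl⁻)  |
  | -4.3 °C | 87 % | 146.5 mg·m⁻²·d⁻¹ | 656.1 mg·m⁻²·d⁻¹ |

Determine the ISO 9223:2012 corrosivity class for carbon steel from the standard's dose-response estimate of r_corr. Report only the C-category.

C5

carbon steel: temperature factor f = +0.150·(-14.3) = -2.1450
  Pd branch = 1.77·Pd^0.52·e^(0.02·RH+f) = 15.79 μm/a
  Cl⁻ term: 0.102·656.1^0.62·exp(0.033·87+0.04·-4.3) = 84.58
  r_corr = 15.79 + 84.58 = 100.4 μm/a
Category bounds: 80…200 μm/a bracket r_corr ⇒ C5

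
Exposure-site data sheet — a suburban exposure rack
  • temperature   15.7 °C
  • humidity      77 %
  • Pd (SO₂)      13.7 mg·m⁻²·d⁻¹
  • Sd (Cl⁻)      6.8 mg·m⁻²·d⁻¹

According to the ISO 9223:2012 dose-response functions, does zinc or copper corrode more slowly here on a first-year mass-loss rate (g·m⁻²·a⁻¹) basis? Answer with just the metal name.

zinc

zinc: temperature factor f = -0.071·(5.7) = -0.4047
  Pd branch = 0.0129·Pd^0.44·e^(0.046·RH+f) = 0.9403 μm/a
  Sd branch = 0.0175·Sd^0.57·e^(0.008·RH+0.085·T) = 0.367 μm/a
  sum: 0.9403 + 0.367 → r_corr = 1.307 μm/a
  mass loss = 1.307 μm/a × 7.14 g/cm³ = 9.334 g·m⁻²·a⁻¹
copper: T>10 °C ⇒ hinge -0.080·(15.7−10) = -0.4560
  SO₂ term: 0.0053·13.7^0.26·exp(0.059·77-0.4560) = 0.6234
  Sd branch = 0.01025·Sd^0.27·e^(0.036·RH+0.049·T) = 0.5936 μm/a
  r_corr = 0.6234 + 0.5936 = 1.217 μm/a
  mass loss = 1.217 μm/a × 8.96 g/cm³ = 10.9 g·m⁻²·a⁻¹
Ordering by g·m⁻²·a⁻¹: copper (10.9) > zinc (9.33)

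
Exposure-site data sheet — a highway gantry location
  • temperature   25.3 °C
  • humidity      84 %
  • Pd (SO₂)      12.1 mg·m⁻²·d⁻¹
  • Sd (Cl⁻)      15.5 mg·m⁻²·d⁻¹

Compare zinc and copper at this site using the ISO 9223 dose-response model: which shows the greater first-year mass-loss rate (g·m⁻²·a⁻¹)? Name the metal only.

copper

zinc: T>10 °C ⇒ hinge -0.071·(25.3−10) = -1.0863
  SO₂ term: 0.0129·12.1^0.44·exp(0.046·84-1.0863) = 0.6214
  Sd branch = 0.0175·Sd^0.57·e^(0.008·RH+0.085·T) = 1.404 μm/a
  r_corr = 0.6214 + 1.404 = 2.025 μm/a
  mass loss = 2.025 μm/a × 7.14 g/cm³ = 14.46 g·m⁻²·a⁻¹
copper: f(T) = -0.080·(T−10) [T>10 °C] = -1.2240
  Pd branch = 0.0053·Pd^0.26·e^(0.059·RH+f) = 0.4232 μm/a
  Sd branch = 0.01025·Sd^0.27·e^(0.036·RH+0.049·T) = 1.527 μm/a
  r_corr = 0.4232 + 1.527 = 1.95 μm/a
  mass loss = 1.95 μm/a × 8.96 g/cm³ = 17.47 g·m⁻²·a⁻¹
Ordering by g·m⁻²·a⁻¹: copper (17.5) > zinc (14.5)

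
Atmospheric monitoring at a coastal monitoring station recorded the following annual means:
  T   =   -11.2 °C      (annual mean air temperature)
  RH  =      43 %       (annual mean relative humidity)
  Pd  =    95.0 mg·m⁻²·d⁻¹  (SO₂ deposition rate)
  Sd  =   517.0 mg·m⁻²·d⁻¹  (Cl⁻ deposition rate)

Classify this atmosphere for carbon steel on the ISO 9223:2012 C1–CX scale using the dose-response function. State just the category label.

C2

carbon steel: temperature factor f = +0.150·(-21.2) = -3.1800
  Pd branch = 1.77·Pd^0.52·e^(0.02·RH+f) = 1.857 μm/a
  Sd branch = 0.102·Sd^0.62·e^(0.033·RH+0.04·T) = 12.96 μm/a
  r_corr = 1.857 + 12.96 = 14.82 μm/a
14.8 μm/a falls in (1.3, 25] for carbon steel → category C2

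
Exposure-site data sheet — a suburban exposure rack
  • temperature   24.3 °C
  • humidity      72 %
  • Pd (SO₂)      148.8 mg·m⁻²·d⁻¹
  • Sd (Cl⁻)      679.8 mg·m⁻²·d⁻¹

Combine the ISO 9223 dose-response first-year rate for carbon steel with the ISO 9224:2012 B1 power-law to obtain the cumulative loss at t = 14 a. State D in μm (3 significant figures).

carbon steel: T>10 °C ⇒ hinge -0.054·(24.3−10) = -0.7722
  SO₂ term: 1.77·148.8^0.52·exp(0.02·72-0.7722) = 46.53
  Cl⁻ term: 0.102·679.8^0.62·exp(0.033·72+0.04·24.3) = 165.5
  r_corr = 46.53 + 165.5 = 212 μm/a
Power-law: D(14) = r_corr · 14^0.523
  D(14) = 212 × 14^0.523 = 212 × 3.976 = 842.8 μm

D(14) = 843 μm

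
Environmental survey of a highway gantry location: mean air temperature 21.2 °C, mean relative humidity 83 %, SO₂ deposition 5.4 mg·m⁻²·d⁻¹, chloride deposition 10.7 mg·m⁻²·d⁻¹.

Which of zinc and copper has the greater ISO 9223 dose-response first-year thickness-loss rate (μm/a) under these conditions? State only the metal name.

copper

zinc: temperature factor f = -0.071·(11.2) = -0.7952
  Pd branch = 0.0129·Pd^0.44·e^(0.046·RH+f) = 0.5567 μm/a
  Cl⁻ term: 0.0175·10.7^0.57·exp(0.008·83+0.085·21.2) = 0.7957
  r_corr = 0.5567 + 0.7957 = 1.352 μm/a
copper: f(T) = -0.080·(T−10) [T>10 °C] = -0.8960
  SO₂ term: 0.0053·5.4^0.26·exp(0.059·83-0.8960) = 0.4491
  Cl⁻ term: 0.01025·10.7^0.27·exp(0.036·83+0.049·21.2) = 1.09
  sum: 0.4491 + 1.09 → r_corr = 1.539 μm/a
Ordering by μm/a: copper (1.54) > zinc (1.35)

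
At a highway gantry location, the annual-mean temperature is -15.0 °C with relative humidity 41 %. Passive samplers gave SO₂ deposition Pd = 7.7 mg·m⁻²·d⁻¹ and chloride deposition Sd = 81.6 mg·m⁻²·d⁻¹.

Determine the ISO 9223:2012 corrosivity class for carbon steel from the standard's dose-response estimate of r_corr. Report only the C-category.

C2

carbon steel: T≤10 °C ⇒ hinge +0.150·(-15.0−10) = -3.7500
  Pd branch = 1.77·Pd^0.52·e^(0.02·RH+f) = 0.2732 μm/a
  Sd branch = 0.102·Sd^0.62·e^(0.033·RH+0.04·T) = 3.318 μm/a
  r_corr = 0.2732 + 3.318 = 3.591 μm/a
ISO 9223 Table 2 (carbon steel): 1.3 < 3.59 ≤ 25 μm/a ⇒ C2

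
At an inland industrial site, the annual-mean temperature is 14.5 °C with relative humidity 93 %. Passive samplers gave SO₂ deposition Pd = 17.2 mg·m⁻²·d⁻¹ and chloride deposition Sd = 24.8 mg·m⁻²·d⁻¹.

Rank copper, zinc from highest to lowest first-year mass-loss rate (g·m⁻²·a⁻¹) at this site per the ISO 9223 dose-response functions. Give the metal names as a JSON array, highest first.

copper: T>10 °C ⇒ hinge -0.080·(14.5−10) = -0.3600
  sulphur-dioxide contribution → 1.871 μm/a
  chloride contribution → 1.412 μm/a
  total first-year rate 3.283 μm/a
  mass loss = 3.283 μm/a × 8.96 g/cm³ = 29.42 g·m⁻²·a⁻¹
zinc: temperature factor f = -0.071·(4.5) = -0.3195
  sulphur-dioxide contribution → 2.363 μm/a
  chloride contribution → 0.7875 μm/a
  total first-year rate 3.15 μm/a
  mass loss = 3.15 μm/a × 7.14 g/cm³ = 22.49 g·m⁻²·a⁻¹
Ordering by g·m⁻²·a⁻¹: copper (29.4) > zinc (22.5)

["copper", "zinc"]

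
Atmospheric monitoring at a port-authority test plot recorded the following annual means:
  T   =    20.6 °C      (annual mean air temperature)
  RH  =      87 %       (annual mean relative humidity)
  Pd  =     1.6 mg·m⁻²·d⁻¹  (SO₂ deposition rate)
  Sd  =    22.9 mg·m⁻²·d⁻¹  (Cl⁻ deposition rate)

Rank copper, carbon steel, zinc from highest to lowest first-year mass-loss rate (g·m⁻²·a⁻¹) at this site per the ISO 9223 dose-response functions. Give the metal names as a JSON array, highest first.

copper: temperature factor f = -0.080·(10.6) = -0.8480
  Pd branch = 0.0053·Pd^0.26·e^(0.059·RH+f) = 0.4348 μm/a
  Sd branch = 0.01025·Sd^0.27·e^(0.036·RH+0.049·T) = 1.501 μm/a
  r_corr = 0.4348 + 1.501 = 1.936 μm/a
  mass loss = 1.936 μm/a × 8.96 g/cm³ = 17.35 g·m⁻²·a⁻¹
carbon steel: f(T) = -0.054·(T−10) [T>10 °C] = -0.5724
  SO₂ term: 1.77·1.6^0.52·exp(0.02·87-0.5724) = 7.264
  Cl⁻ term: 0.102·22.9^0.62·exp(0.033·87+0.04·20.6) = 28.6
  r_corr = 7.264 + 28.6 = 35.87 μm/a
  mass loss = 35.87 μm/a × 7.85 g/cm³ = 281.6 g·m⁻²·a⁻¹
zinc: temperature factor f = -0.071·(10.6) = -0.7526
  Pd branch = 0.0129·Pd^0.44·e^(0.046·RH+f) = 0.4089 μm/a
  Sd branch = 0.0175·Sd^0.57·e^(0.008·RH+0.085·T) = 1.205 μm/a
  sum: 0.4089 + 1.205 → r_corr = 1.614 μm/a
  mass loss = 1.614 μm/a × 7.14 g/cm³ = 11.52 g·m⁻²·a⁻¹
Ordering by g·m⁻²·a⁻¹: carbon steel (282) > copper (17.3) > zinc (11.5)

["carbon steel", "copper", "zinc"]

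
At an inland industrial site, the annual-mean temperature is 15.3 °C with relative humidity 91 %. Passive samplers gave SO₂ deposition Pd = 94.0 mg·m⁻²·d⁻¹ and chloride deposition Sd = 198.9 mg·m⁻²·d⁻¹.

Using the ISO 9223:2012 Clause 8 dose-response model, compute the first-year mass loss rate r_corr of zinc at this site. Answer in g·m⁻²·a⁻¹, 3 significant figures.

r_corr = 50.1 g·m⁻²·a⁻¹

zinc: f(T) = -0.071·(T−10) [T>10 °C] = -0.3763
  SO₂ term: 0.0129·94.0^0.44·exp(0.046·91-0.3763) = 4.298
  Sd branch = 0.0175·Sd^0.57·e^(0.008·RH+0.085·T) = 2.718 μm/a
  r_corr = 4.298 + 2.718 = 7.016 μm/a
Convert to mass loss: 7.016 μm/a × 7.14 g/cm³ = 50.1 g·m⁻²·a⁻¹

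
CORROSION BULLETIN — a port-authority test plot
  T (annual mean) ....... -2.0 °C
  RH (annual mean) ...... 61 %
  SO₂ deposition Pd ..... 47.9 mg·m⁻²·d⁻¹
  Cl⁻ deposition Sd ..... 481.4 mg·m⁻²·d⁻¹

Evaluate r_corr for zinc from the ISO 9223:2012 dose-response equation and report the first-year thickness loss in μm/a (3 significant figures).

zinc: f(T) = +0.038·(T−10) [T≤10 °C] = -0.4560
  SO₂ term: 0.0129·47.9^0.44·exp(0.046·61-0.4560) = 0.7422
  Cl⁻ term: 0.0175·481.4^0.57·exp(0.008·61+0.085·-2.0) = 0.8132
  sum: 0.7422 + 0.8132 → r_corr = 1.555 μm/a

r_corr = 1.56 μm/a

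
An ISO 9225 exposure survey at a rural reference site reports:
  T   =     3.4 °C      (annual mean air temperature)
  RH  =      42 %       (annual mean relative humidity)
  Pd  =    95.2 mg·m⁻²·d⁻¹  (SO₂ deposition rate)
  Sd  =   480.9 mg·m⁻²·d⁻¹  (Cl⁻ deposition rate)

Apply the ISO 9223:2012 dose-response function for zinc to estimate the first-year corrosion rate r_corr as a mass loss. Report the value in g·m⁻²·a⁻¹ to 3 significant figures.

zinc: f(T) = +0.038·(T−10) [T≤10 °C] = -0.2508
  Pd branch = 0.0129·Pd^0.44·e^(0.046·RH+f) = 0.5144 μm/a
  Cl⁻ term: 0.0175·480.9^0.57·exp(0.008·42+0.085·3.4) = 1.105
  sum: 0.5144 + 1.105 → r_corr = 1.619 μm/a
Convert to mass loss: 1.619 μm/a × 7.14 g/cm³ = 11.56 g·m⁻²·a⁻¹

r_corr = 11.6 g·m⁻²·a⁻¹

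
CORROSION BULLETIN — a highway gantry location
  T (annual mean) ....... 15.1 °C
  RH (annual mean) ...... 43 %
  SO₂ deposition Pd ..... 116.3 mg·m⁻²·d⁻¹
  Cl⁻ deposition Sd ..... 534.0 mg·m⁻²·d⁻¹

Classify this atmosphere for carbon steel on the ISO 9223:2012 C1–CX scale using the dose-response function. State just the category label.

C4

carbon steel: temperature factor f = -0.054·(5.1) = -0.2754
  Pd branch = 1.77·Pd^0.52·e^(0.02·RH+f) = 37.67 μm/a
  Sd branch = 0.102·Sd^0.62·e^(0.033·RH+0.04·T) = 37.87 μm/a
  sum: 37.67 + 37.87 → r_corr = 75.53 μm/a
Category bounds: 50…80 μm/a bracket r_corr ⇒ C4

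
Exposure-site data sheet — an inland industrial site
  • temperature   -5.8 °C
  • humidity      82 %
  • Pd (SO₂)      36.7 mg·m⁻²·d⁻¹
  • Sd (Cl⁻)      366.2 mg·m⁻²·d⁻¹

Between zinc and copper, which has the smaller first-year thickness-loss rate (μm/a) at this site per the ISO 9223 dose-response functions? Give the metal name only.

zinc: T≤10 °C ⇒ hinge +0.038·(-5.8−10) = -0.6004
  SO₂ term: 0.0129·36.7^0.44·exp(0.046·82-0.6004) = 1.501
  Sd branch = 0.0175·Sd^0.57·e^(0.008·RH+0.085·T) = 0.5959 μm/a
  r_corr = 1.501 + 0.5959 = 2.097 μm/a
copper: temperature factor f = +0.126·(-15.8) = -1.9908
  Pd branch = 0.0053·Pd^0.26·e^(0.059·RH+f) = 0.2331 μm/a
  Sd branch = 0.01025·Sd^0.27·e^(0.036·RH+0.049·T) = 0.727 μm/a
  r_corr = 0.2331 + 0.727 = 0.9601 μm/a
Ordering by μm/a: zinc (2.1) > copper (0.96)

copper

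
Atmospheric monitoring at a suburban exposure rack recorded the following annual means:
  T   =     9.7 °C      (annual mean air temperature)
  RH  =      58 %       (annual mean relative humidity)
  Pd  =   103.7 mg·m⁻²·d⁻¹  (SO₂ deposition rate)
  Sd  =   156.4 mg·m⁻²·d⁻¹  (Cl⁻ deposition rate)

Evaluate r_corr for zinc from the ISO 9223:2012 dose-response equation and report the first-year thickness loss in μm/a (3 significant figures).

zinc: temperature factor f = +0.038·(-0.3) = -0.0114
  Pd branch = 0.0129·Pd^0.44·e^(0.046·RH+f) = 1.417 μm/a
  Sd branch = 0.0175·Sd^0.57·e^(0.008·RH+0.085·T) = 1.131 μm/a
  sum: 1.417 + 1.131 → r_corr = 2.547 μm/a

r_corr = 2.55 μm/a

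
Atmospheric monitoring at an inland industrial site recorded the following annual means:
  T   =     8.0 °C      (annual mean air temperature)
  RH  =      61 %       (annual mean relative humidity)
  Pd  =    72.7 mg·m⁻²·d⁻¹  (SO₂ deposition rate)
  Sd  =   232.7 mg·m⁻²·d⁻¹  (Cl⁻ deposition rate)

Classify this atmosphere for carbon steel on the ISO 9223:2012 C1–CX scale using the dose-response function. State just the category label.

C4

carbon steel: temperature factor f = +0.150·(-2.0) = -0.3000
  sulphur-dioxide contribution → 41.26 μm/a
  chloride contribution → 30.85 μm/a
  total first-year rate 72.11 μm/a
ISO 9223 Table 2 (carbon steel): 50 < 72.1 ≤ 80 μm/a ⇒ C4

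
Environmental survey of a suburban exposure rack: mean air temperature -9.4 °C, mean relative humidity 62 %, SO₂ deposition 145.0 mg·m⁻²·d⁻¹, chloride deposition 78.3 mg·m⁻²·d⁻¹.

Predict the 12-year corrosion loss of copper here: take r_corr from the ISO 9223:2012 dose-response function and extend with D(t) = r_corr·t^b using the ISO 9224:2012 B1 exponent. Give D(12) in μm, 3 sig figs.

D(12) = 1.37 μm

copper: f(T) = +0.126·(T−10) [T≤10 °C] = -2.4444
  SO₂ term: 0.0053·145.0^0.26·exp(0.059·62-2.4444) = 0.06506
  Sd branch = 0.01025·Sd^0.27·e^(0.036·RH+0.049·T) = 0.1956 μm/a
  r_corr = 0.06506 + 0.1956 = 0.2606 μm/a
Power-law: D(12) = r_corr · 12^0.667
  D(12) = 0.2606 × 12^0.667 = 0.2606 × 5.246 = 1.367 μm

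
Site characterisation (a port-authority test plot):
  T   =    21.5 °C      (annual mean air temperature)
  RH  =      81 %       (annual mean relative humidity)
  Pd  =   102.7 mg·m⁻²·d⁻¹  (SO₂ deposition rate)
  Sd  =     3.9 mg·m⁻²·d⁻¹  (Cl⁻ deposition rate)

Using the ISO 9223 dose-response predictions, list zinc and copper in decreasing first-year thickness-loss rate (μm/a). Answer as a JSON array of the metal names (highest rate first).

["zinc", "copper"]

zinc: T>10 °C ⇒ hinge -0.071·(21.5−10) = -0.8165
  Pd branch = 0.0129·Pd^0.44·e^(0.046·RH+f) = 1.817 μm/a
  Cl⁻ term: 0.0175·3.9^0.57·exp(0.008·81+0.085·21.5) = 0.4519
  sum: 1.817 + 0.4519 → r_corr = 2.269 μm/a
copper: f(T) = -0.080·(T−10) [T>10 °C] = -0.9200
  SO₂ term: 0.0053·102.7^0.26·exp(0.059·81-0.9200) = 0.838
  Cl⁻ term: 0.01025·3.9^0.27·exp(0.036·81+0.049·21.5) = 0.7839
  sum: 0.838 + 0.7839 → r_corr = 1.622 μm/a
Ordering by μm/a: zinc (2.27) > copper (1.62)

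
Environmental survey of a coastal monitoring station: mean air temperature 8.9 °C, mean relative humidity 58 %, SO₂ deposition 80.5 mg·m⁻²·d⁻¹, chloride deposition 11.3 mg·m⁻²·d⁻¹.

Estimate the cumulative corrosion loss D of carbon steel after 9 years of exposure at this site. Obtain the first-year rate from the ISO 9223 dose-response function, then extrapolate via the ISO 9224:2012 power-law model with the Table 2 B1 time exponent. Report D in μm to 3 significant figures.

D(9) = 162 μm

carbon steel: T≤10 °C ⇒ hinge +0.150·(8.9−10) = -0.1650
  Pd branch = 1.77·Pd^0.52·e^(0.02·RH+f) = 46.89 μm/a
  Cl⁻ term: 0.102·11.3^0.62·exp(0.033·58+0.04·8.9) = 4.44
  sum: 46.89 + 4.44 → r_corr = 51.33 μm/a
Power-law: D(9) = r_corr · 9^0.523
  D(9) = 51.33 × 9^0.523 = 51.33 × 3.156 = 162 μm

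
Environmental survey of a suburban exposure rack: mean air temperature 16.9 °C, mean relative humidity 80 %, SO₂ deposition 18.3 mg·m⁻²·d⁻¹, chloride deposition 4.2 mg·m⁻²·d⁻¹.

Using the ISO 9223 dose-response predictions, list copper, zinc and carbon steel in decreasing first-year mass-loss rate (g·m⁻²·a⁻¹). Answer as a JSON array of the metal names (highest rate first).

copper: T>10 °C ⇒ hinge -0.080·(16.9−10) = -0.5520
  Pd branch = 0.0053·Pd^0.26·e^(0.059·RH+f) = 0.7289 μm/a
  Cl⁻ term: 0.01025·4.2^0.27·exp(0.036·80+0.049·16.9) = 0.6158
  sum: 0.7289 + 0.6158 → r_corr = 1.345 μm/a
  mass loss = 1.345 μm/a × 8.96 g/cm³ = 12.05 g·m⁻²·a⁻¹
zinc: f(T) = -0.071·(T−10) [T>10 °C] = -0.4899
  Pd branch = 0.0129·Pd^0.44·e^(0.046·RH+f) = 1.126 μm/a
  Cl⁻ term: 0.0175·4.2^0.57·exp(0.008·80+0.085·16.9) = 0.3163
  r_corr = 1.126 + 0.3163 = 1.442 μm/a
  mass loss = 1.442 μm/a × 7.14 g/cm³ = 10.3 g·m⁻²·a⁻¹
carbon steel: f(T) = -0.054·(T−10) [T>10 °C] = -0.3726
  SO₂ term: 1.77·18.3^0.52·exp(0.02·80-0.3726) = 27.38
  Sd branch = 0.102·Sd^0.62·e^(0.033·RH+0.04·T) = 6.841 μm/a
  sum: 27.38 + 6.841 → r_corr = 34.23 μm/a
  mass loss = 34.23 μm/a × 7.85 g/cm³ = 268.7 g·m⁻²·a⁻¹
Ordering by g·m⁻²·a⁻¹: carbon steel (269) > copper (12) > zinc (10.3)

["carbon steel", "copper", "zinc"]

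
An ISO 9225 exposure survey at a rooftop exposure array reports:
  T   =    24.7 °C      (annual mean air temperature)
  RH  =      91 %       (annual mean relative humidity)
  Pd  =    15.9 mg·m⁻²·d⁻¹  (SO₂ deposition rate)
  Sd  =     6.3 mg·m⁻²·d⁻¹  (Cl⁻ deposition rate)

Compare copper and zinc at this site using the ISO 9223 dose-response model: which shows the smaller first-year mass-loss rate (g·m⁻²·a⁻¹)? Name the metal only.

copper: T>10 °C ⇒ hinge -0.080·(24.7−10) = -1.1760
  SO₂ term: 0.0053·15.9^0.26·exp(0.059·91-1.1760) = 0.7205
  Cl⁻ term: 0.01025·6.3^0.27·exp(0.036·91+0.049·24.7) = 1.496
  sum: 0.7205 + 1.496 → r_corr = 2.216 μm/a
  mass loss = 2.216 μm/a × 8.96 g/cm³ = 19.86 g·m⁻²·a⁻¹
zinc: T>10 °C ⇒ hinge -0.071·(24.7−10) = -1.0437
  SO₂ term: 0.0129·15.9^0.44·exp(0.046·91-1.0437) = 1.009
  Sd branch = 0.0175·Sd^0.57·e^(0.008·RH+0.085·T) = 0.8446 μm/a
  r_corr = 1.009 + 0.8446 = 1.854 μm/a
  mass loss = 1.854 μm/a × 7.14 g/cm³ = 13.23 g·m⁻²·a⁻¹
Ordering by g·m⁻²·a⁻¹: copper (19.9) > zinc (13.2)

zinc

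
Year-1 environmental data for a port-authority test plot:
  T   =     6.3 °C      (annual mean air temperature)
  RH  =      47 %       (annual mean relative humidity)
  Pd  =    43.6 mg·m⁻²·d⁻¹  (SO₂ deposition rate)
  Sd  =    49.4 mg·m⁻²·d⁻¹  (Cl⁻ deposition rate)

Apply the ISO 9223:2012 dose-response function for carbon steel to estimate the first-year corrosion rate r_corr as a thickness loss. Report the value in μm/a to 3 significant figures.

r_corr = 25.5 μm/a

carbon steel: temperature factor f = +0.150·(-3.7) = -0.5550
  Pd branch = 1.77·Pd^0.52·e^(0.02·RH+f) = 18.52 μm/a
  Cl⁻ term: 0.102·49.4^0.62·exp(0.033·47+0.04·6.3) = 6.946
  sum: 18.52 + 6.946 → r_corr = 25.47 μm/a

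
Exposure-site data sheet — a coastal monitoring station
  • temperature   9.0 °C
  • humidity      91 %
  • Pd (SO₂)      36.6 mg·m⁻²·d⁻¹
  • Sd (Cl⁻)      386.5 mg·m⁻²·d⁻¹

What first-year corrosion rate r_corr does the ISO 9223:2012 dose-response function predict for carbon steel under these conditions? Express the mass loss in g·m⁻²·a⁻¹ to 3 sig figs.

carbon steel: temperature factor f = +0.150·(-1.0) = -0.1500
  SO₂ term: 1.77·36.6^0.52·exp(0.02·91-0.1500) = 61.13
  Cl⁻ term: 0.102·386.5^0.62·exp(0.033·91+0.04·9.0) = 118.3
  r_corr = 61.13 + 118.3 = 179.5 μm/a
Convert to mass loss: 179.5 μm/a × 7.85 g/cm³ = 1409 g·m⁻²·a⁻¹

r_corr = 1.41e+03 g·m⁻²·a⁻¹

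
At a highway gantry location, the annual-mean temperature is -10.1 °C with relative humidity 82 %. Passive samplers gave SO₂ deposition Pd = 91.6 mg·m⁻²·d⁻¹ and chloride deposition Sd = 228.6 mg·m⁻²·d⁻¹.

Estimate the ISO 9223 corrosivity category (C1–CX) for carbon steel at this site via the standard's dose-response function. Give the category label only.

carbon steel: T≤10 °C ⇒ hinge +0.150·(-10.1−10) = -3.0150
  sulphur-dioxide contribution → 4.688 μm/a
  chloride contribution → 29.58 μm/a
  total first-year rate 34.27 μm/a
ISO 9223 Table 2 (carbon steel): 25 < 34.3 ≤ 50 μm/a ⇒ C3

C3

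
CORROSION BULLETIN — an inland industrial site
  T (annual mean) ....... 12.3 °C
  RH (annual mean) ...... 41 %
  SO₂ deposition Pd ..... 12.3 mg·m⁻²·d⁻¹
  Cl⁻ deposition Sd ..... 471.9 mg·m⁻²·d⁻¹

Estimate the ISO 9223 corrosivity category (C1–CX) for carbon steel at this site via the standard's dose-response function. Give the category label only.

C3

carbon steel: temperature factor f = -0.054·(2.3) = -0.1242
  sulphur-dioxide contribution → 13.09 μm/a
  chloride contribution → 29.35 μm/a
  total first-year rate 42.44 μm/a
Category bounds: 25…50 μm/a bracket r_corr ⇒ C3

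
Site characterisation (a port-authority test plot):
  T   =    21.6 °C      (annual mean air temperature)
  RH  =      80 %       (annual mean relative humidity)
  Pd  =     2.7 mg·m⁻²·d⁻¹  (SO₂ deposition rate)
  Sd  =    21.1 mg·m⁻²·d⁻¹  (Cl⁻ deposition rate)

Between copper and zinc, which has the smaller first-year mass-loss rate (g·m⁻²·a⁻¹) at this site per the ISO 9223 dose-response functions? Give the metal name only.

zinc

copper: temperature factor f = -0.080·(11.6) = -0.9280
  Pd branch = 0.0053·Pd^0.26·e^(0.059·RH+f) = 0.3043 μm/a
  Cl⁻ term: 0.01025·21.1^0.27·exp(0.036·80+0.049·21.6) = 1.199
  r_corr = 0.3043 + 1.199 = 1.503 μm/a
  mass loss = 1.503 μm/a × 8.96 g/cm³ = 13.47 g·m⁻²·a⁻¹
zinc: f(T) = -0.071·(T−10) [T>10 °C] = -0.8236
  Pd branch = 0.0129·Pd^0.44·e^(0.046·RH+f) = 0.3475 μm/a
  Cl⁻ term: 0.0175·21.1^0.57·exp(0.008·80+0.085·21.6) = 1.184
  r_corr = 0.3475 + 1.184 = 1.531 μm/a
  mass loss = 1.531 μm/a × 7.14 g/cm³ = 10.93 g·m⁻²·a⁻¹
Ordering by g·m⁻²·a⁻¹: copper (13.5) > zinc (10.9)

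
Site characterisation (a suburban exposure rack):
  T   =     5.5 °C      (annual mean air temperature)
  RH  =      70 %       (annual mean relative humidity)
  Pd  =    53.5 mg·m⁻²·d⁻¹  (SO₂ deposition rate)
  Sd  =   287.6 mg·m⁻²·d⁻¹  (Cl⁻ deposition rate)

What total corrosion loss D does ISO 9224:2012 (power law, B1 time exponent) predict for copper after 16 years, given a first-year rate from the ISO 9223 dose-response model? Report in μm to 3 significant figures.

copper: f(T) = +0.126·(T−10) [T≤10 °C] = -0.5670
  sulphur-dioxide contribution → 0.5261 μm/a
  chloride contribution → 0.7692 μm/a
  ⇒ r_corr(copper) = 1.295 μm/a
Power-law: D(16) = r_corr · 16^0.667
  D(16) = 1.295 × 16^0.667 = 1.295 × 6.355 = 8.232 μm

D(16) = 8.23 μm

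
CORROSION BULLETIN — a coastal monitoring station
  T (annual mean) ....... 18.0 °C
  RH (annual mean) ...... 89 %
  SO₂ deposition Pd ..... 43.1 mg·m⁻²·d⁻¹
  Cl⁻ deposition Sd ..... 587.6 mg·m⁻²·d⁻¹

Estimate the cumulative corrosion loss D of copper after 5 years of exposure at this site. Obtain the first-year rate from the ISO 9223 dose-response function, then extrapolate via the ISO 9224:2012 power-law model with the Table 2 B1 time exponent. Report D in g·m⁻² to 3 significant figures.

copper: temperature factor f = -0.080·(8.0) = -0.6400
  SO₂ term: 0.0053·43.1^0.26·exp(0.059·89-0.6400) = 1.418
  Cl⁻ term: 0.01025·587.6^0.27·exp(0.036·89+0.049·18.0) = 3.411
  sum: 1.418 + 3.411 → r_corr = 4.829 μm/a
Power-law: D(5) = r_corr · 5^0.667
  D(5) = 4.829 × 5^0.667 = 4.829 × 2.926 = 14.13 μm
  Mass loss = 14.13 μm × 8.96 g/cm³ = 126.6 g·m⁻²

D(5) = 127 g·m⁻²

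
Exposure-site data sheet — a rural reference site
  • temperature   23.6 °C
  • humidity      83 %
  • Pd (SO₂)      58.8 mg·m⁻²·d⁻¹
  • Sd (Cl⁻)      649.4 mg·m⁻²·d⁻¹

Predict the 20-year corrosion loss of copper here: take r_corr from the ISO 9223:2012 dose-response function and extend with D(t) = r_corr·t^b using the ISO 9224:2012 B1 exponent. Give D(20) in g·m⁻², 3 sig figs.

copper: temperature factor f = -0.080·(13.6) = -1.0880
  Pd branch = 0.0053·Pd^0.26·e^(0.059·RH+f) = 0.6895 μm/a
  Sd branch = 0.01025·Sd^0.27·e^(0.036·RH+0.049·T) = 3.715 μm/a
  sum: 0.6895 + 3.715 → r_corr = 4.405 μm/a
Long-term exponent b (ISO 9224 Table 2, B1) = 0.667
  D(20) = 4.405 × 20^0.667 = 4.405 × 7.375 = 32.49 μm
  Mass loss = 32.49 μm × 8.96 g/cm³ = 291.1 g·m⁻²

D(20) = 291 g·m⁻²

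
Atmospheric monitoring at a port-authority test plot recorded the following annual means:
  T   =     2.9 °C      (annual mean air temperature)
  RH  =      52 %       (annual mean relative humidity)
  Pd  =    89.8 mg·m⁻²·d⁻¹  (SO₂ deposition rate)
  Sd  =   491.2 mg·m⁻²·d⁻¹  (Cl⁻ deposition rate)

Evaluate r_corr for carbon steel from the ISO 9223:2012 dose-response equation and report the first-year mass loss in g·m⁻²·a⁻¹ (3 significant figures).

r_corr = 374 g·m⁻²·a⁻¹

carbon steel: T≤10 °C ⇒ hinge +0.150·(2.9−10) = -1.0650
  sulphur-dioxide contribution → 17.9 μm/a
  chloride contribution → 29.7 μm/a
  ⇒ r_corr(carbon steel) = 47.6 μm/a
Convert to mass loss: 47.6 μm/a × 7.85 g/cm³ = 373.7 g·m⁻²·a⁻¹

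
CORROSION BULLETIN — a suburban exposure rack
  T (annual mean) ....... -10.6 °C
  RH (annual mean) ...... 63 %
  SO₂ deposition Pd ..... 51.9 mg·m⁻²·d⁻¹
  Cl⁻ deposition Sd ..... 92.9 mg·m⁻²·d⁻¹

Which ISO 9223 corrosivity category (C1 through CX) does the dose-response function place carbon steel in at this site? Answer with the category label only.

carbon steel: f(T) = +0.150·(T−10) [T≤10 °C] = -3.0900
  SO₂ term: 1.77·51.9^0.52·exp(0.02·63-3.0900) = 2.214
  Sd branch = 0.102·Sd^0.62·e^(0.033·RH+0.04·T) = 8.862 μm/a
  r_corr = 2.214 + 8.862 = 11.08 μm/a
11.1 μm/a falls in (1.3, 25] for carbon steel → category C2

C2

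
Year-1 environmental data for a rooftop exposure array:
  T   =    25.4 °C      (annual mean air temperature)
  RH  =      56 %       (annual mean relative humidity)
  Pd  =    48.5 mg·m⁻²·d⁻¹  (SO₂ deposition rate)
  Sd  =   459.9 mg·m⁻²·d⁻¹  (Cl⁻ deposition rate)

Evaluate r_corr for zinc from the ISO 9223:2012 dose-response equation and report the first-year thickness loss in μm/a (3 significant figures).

zinc: f(T) = -0.071·(T−10) [T>10 °C] = -1.0934
  SO₂ term: 0.0129·48.5^0.44·exp(0.046·56-1.0934) = 0.3135
  Sd branch = 0.0175·Sd^0.57·e^(0.008·RH+0.085·T) = 7.816 μm/a
  r_corr = 0.3135 + 7.816 = 8.129 μm/a

r_corr = 8.13 μm/a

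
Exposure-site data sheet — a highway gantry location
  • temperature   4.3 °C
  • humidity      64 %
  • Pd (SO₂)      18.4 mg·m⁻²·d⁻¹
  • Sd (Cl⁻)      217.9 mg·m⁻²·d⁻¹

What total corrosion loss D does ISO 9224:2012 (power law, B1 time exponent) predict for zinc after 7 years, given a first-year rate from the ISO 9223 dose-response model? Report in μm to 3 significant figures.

zinc: T≤10 °C ⇒ hinge +0.038·(4.3−10) = -0.2166
  SO₂ term: 0.0129·18.4^0.44·exp(0.046·64-0.2166) = 0.7106
  Sd branch = 0.0175·Sd^0.57·e^(0.008·RH+0.085·T) = 0.9056 μm/a
  sum: 0.7106 + 0.9056 → r_corr = 1.616 μm/a
ISO 9224: D(t) = r_corr · t^b with b = 0.813 (zinc, B1)
  D(7) = 1.616 × 7^0.813 = 1.616 × 4.865 = 7.862 μm

D(7) = 7.86 μm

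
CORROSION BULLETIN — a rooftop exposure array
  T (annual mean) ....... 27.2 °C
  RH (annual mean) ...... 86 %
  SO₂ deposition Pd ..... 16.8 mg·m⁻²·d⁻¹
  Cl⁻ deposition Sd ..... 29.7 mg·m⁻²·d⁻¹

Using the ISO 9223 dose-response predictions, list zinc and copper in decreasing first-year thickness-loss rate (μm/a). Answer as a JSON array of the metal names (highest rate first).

zinc: temperature factor f = -0.071·(17.2) = -1.2212
  SO₂ term: 0.0129·16.8^0.44·exp(0.046·86-1.2212) = 0.6878
  Sd branch = 0.0175·Sd^0.57·e^(0.008·RH+0.085·T) = 2.429 μm/a
  r_corr = 0.6878 + 2.429 = 3.117 μm/a
copper: T>10 °C ⇒ hinge -0.080·(27.2−10) = -1.3760
  SO₂ term: 0.0053·16.8^0.26·exp(0.059·86-1.3760) = 0.4455
  Cl⁻ term: 0.01025·29.7^0.27·exp(0.036·86+0.049·27.2) = 2.147
  sum: 0.4455 + 2.147 → r_corr = 2.592 μm/a
Ordering by μm/a: zinc (3.12) > copper (2.59)

["zinc", "copper"]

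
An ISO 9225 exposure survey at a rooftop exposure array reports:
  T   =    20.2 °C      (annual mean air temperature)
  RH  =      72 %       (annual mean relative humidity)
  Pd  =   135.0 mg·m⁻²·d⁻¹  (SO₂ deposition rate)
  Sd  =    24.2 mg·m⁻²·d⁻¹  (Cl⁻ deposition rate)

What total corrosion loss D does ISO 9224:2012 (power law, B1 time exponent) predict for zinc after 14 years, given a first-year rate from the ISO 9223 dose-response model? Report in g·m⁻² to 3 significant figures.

D(14) = 156 g·m⁻²

zinc: temperature factor f = -0.071·(10.2) = -0.7242
  SO₂ term: 0.0129·135.0^0.44·exp(0.046·72-0.7242) = 1.485
  Cl⁻ term: 0.0175·24.2^0.57·exp(0.008·72+0.085·20.2) = 1.066
  r_corr = 1.485 + 1.066 = 2.551 μm/a
ISO 9224: D(t) = r_corr · t^b with b = 0.813 (zinc, B1)
  D(14) = 2.551 × 14^0.813 = 2.551 × 8.547 = 21.8 μm
  Mass loss = 21.8 μm × 7.14 g/cm³ = 155.7 g·m⁻²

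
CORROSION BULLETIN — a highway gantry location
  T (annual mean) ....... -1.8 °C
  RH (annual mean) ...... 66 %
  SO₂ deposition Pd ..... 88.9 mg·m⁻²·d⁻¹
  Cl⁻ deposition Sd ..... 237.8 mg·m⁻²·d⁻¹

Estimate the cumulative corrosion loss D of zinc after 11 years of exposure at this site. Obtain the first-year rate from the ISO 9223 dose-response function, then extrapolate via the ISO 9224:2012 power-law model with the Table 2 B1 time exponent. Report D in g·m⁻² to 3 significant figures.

D(11) = 90.9 g·m⁻²

zinc: f(T) = +0.038·(T−10) [T≤10 °C] = -0.4484
  Pd branch = 0.0129·Pd^0.44·e^(0.046·RH+f) = 1.236 μm/a
  Sd branch = 0.0175·Sd^0.57·e^(0.008·RH+0.085·T) = 0.5759 μm/a
  sum: 1.236 + 0.5759 → r_corr = 1.812 μm/a
Power-law: D(11) = r_corr · 11^0.813
  D(11) = 1.812 × 11^0.813 = 1.812 × 7.025 = 12.73 μm
  Mass loss = 12.73 μm × 7.14 g/cm³ = 90.86 g·m⁻²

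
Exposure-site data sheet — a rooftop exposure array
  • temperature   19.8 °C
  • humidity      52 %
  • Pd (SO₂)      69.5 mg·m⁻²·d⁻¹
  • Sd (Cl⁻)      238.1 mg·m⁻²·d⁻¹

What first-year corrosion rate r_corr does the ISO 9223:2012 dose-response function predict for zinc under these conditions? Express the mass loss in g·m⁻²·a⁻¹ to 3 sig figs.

zinc: T>10 °C ⇒ hinge -0.071·(19.8−10) = -0.6958
  SO₂ term: 0.0129·69.5^0.44·exp(0.046·52-0.6958) = 0.4547
  Sd branch = 0.0175·Sd^0.57·e^(0.008·RH+0.085·T) = 3.231 μm/a
  r_corr = 0.4547 + 3.231 = 3.686 μm/a
Convert to mass loss: 3.686 μm/a × 7.14 g/cm³ = 26.32 g·m⁻²·a⁻¹

r_corr = 26.3 g·m⁻²·a⁻¹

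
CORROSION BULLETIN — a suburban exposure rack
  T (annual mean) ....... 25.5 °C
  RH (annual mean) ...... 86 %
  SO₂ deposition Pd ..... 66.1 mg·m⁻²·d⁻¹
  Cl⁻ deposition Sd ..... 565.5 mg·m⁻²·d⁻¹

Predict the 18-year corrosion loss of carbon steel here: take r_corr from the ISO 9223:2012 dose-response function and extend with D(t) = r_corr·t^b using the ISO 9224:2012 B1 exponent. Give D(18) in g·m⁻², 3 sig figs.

D(18) = 1.01e+04 g·m⁻²

carbon steel: T>10 °C ⇒ hinge -0.054·(25.5−10) = -0.8370
  sulphur-dioxide contribution → 37.84 μm/a
  chloride contribution → 245.8 μm/a
  ⇒ r_corr(carbon steel) = 283.7 μm/a
ISO 9224: D(t) = r_corr · t^b with b = 0.523 (carbon steel, B1)
  D(18) = 283.7 × 18^0.523 = 283.7 × 4.534 = 1286 μm
  Mass loss = 1286 μm × 7.85 g/cm³ = 1.01e+04 g·m⁻²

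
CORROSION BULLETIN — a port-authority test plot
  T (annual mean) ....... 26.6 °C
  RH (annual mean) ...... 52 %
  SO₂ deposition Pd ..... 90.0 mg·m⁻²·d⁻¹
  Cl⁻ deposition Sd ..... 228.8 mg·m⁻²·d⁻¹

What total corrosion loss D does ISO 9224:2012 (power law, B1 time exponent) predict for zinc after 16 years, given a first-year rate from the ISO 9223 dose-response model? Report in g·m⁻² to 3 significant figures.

D(16) = 404 g·m⁻²

zinc: temperature factor f = -0.071·(16.6) = -1.1786
  sulphur-dioxide contribution → 0.3144 μm/a
  chloride contribution → 5.63 μm/a
  total first-year rate 5.945 μm/a
Power-law: D(16) = r_corr · 16^0.813
  D(16) = 5.945 × 16^0.813 = 5.945 × 9.527 = 56.63 μm
  Mass loss = 56.63 μm × 7.14 g/cm³ = 404.4 g·m⁻²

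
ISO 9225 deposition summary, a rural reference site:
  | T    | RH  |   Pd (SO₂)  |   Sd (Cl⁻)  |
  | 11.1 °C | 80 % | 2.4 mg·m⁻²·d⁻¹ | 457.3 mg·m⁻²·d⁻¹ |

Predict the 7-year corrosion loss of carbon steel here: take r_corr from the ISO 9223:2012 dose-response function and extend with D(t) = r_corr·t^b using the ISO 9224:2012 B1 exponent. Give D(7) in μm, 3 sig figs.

carbon steel: T>10 °C ⇒ hinge -0.054·(11.1−10) = -0.0594
  sulphur-dioxide contribution → 13.02 μm/a
  chloride contribution → 99.38 μm/a
  ⇒ r_corr(carbon steel) = 112.4 μm/a
Power-law: D(7) = r_corr · 7^0.523
  D(7) = 112.4 × 7^0.523 = 112.4 × 2.767 = 311 μm

D(7) = 311 μm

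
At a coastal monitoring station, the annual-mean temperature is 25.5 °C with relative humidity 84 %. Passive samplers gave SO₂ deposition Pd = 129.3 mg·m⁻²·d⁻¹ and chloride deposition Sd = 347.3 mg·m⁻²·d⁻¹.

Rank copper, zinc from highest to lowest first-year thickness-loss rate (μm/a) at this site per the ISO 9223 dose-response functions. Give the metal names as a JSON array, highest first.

["zinc", "copper"]

copper: temperature factor f = -0.080·(15.5) = -1.2400
  sulphur-dioxide contribution → 0.7711 μm/a
  chloride contribution → 3.57 μm/a
  ⇒ r_corr(copper) = 4.341 μm/a
zinc: f(T) = -0.071·(T−10) [T>10 °C] = -1.1005
  sulphur-dioxide contribution → 1.737 μm/a
  chloride contribution → 8.403 μm/a
  ⇒ r_corr(zinc) = 10.14 μm/a
Ordering by μm/a: zinc (10.1) > copper (4.34)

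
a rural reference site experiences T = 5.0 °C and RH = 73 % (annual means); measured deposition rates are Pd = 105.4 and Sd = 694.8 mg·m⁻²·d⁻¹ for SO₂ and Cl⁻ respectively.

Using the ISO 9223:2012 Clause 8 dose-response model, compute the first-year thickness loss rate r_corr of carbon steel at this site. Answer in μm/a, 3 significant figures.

carbon steel: f(T) = +0.150·(T−10) [T≤10 °C] = -0.7500
  SO₂ term: 1.77·105.4^0.52·exp(0.02·73-0.7500) = 40.57
  Cl⁻ term: 0.102·694.8^0.62·exp(0.033·73+0.04·5.0) = 80.1
  sum: 40.57 + 80.1 → r_corr = 120.7 μm/a

r_corr = 121 μm/a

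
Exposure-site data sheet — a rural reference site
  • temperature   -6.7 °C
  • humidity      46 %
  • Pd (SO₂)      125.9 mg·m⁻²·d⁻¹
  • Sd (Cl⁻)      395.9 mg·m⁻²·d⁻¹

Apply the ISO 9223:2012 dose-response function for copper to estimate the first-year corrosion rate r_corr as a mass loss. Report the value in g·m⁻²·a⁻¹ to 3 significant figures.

copper: f(T) = +0.126·(T−10) [T≤10 °C] = -2.1042
  sulphur-dioxide contribution → 0.03429 μm/a
  chloride contribution → 0.1944 μm/a
  ⇒ r_corr(copper) = 0.2287 μm/a
Convert to mass loss: 0.2287 μm/a × 8.96 g/cm³ = 2.049 g·m⁻²·a⁻¹

r_corr = 2.05 g·m⁻²·a⁻¹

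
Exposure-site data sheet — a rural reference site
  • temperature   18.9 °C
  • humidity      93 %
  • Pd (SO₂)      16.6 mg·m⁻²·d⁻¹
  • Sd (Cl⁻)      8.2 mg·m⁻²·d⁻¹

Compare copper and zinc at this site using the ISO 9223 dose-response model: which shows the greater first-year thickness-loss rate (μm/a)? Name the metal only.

copper

copper: T>10 °C ⇒ hinge -0.080·(18.9−10) = -0.7120
  sulphur-dioxide contribution → 1.304 μm/a
  chloride contribution → 1.299 μm/a
  ⇒ r_corr(copper) = 2.603 μm/a
zinc: f(T) = -0.071·(T−10) [T>10 °C] = -0.6319
  sulphur-dioxide contribution → 1.702 μm/a
  chloride contribution → 0.6091 μm/a
  ⇒ r_corr(zinc) = 2.311 μm/a
Ordering by μm/a: copper (2.6) > zinc (2.31)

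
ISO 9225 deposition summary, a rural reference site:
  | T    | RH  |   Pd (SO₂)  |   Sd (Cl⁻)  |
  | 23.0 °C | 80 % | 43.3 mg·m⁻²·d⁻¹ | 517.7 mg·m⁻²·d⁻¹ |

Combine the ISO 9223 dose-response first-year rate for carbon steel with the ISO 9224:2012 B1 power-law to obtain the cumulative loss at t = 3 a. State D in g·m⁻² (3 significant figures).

carbon steel: f(T) = -0.054·(T−10) [T>10 °C] = -0.7020
  SO₂ term: 1.77·43.3^0.52·exp(0.02·80-0.7020) = 30.83
  Cl⁻ term: 0.102·517.7^0.62·exp(0.033·80+0.04·23.0) = 172.7
  r_corr = 30.83 + 172.7 = 203.6 μm/a
Long-term exponent b (ISO 9224 Table 2, B1) = 0.523
  D(3) = 203.6 × 3^0.523 = 203.6 × 1.776 = 361.6 μm
  Mass loss = 361.6 μm × 7.85 g/cm³ = 2839 g·m⁻²

D(3) = 2.84e+03 g·m⁻²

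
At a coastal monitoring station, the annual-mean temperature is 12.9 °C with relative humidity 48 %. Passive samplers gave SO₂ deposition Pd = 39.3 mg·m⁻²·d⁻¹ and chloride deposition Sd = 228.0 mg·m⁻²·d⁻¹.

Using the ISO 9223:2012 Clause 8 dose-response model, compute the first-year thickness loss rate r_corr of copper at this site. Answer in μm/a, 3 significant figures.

copper: T>10 °C ⇒ hinge -0.080·(12.9−10) = -0.2320
  sulphur-dioxide contribution → 0.1853 μm/a
  chloride contribution → 0.4703 μm/a
  total first-year rate 0.6556 μm/a

r_corr = 0.656 μm/a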